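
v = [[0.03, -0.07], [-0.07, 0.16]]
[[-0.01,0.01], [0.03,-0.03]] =v@ [[1.25, 0.42], [0.72, -0.00]]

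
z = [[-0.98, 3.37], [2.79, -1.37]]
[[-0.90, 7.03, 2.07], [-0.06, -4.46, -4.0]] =z@ [[-0.18, -0.67, -1.32], [-0.32, 1.89, 0.23]]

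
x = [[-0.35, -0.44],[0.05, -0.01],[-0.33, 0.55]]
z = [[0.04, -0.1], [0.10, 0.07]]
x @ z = [[-0.06, 0.0],  [0.0, -0.01],  [0.04, 0.07]]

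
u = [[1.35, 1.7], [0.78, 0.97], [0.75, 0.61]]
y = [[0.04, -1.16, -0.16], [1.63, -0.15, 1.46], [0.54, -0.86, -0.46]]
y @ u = [[-0.97, -1.15], [3.18, 3.52], [-0.29, -0.20]]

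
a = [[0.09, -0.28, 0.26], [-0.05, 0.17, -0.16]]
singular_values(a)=[0.46, 0.0]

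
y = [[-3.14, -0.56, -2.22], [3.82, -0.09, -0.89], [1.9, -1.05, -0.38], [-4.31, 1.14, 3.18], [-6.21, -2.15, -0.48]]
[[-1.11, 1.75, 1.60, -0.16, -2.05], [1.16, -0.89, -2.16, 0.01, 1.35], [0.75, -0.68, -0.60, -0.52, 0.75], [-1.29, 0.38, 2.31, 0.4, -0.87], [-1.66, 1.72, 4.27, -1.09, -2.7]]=y@[[0.32, -0.32, -0.54, -0.0, 0.43], [-0.17, 0.21, -0.46, 0.52, -0.06], [0.09, -0.39, 0.16, -0.06, 0.33]]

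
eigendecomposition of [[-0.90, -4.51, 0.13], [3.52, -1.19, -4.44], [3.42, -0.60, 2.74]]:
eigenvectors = [[-0.13-0.63j, -0.13+0.63j, (0.37+0j)], [(-0.69+0j), (-0.69-0j), -0.42+0.00j], [(-0.22+0.23j), -0.22-0.23j, (0.83+0j)]]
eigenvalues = [(-1.95+4.7j), (-1.95-4.7j), (4.55+0j)]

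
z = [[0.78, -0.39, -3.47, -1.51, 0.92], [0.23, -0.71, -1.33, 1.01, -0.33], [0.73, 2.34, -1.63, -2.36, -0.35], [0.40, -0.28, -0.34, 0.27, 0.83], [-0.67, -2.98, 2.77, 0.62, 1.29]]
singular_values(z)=[6.14, 3.28, 2.19, 0.74, 0.23]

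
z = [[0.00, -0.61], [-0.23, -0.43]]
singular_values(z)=[0.76, 0.18]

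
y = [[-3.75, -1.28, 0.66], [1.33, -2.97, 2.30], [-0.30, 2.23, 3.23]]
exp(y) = [[0.03, 0.43, 1.43], [0.28, 5.15, 16.16], [0.76, 15.26, 47.95]]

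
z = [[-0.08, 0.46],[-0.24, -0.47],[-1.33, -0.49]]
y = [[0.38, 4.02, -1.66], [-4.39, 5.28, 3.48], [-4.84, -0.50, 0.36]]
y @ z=[[1.21, -0.9],  [-5.54, -6.21],  [0.03, -2.17]]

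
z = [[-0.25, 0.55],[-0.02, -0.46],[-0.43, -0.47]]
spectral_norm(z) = 0.86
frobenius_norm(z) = 0.99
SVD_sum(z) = [[0.07, 0.5], [-0.07, -0.45], [-0.08, -0.52]] + [[-0.32, 0.05], [0.05, -0.01], [-0.35, 0.05]]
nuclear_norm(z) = 1.35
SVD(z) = [[0.59, 0.67], [-0.53, -0.10], [-0.61, 0.73]] @ diag([0.8636745285619085, 0.48668912943825354]) @ [[0.15,0.99], [-0.99,0.15]]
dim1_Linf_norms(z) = [0.55, 0.46, 0.47]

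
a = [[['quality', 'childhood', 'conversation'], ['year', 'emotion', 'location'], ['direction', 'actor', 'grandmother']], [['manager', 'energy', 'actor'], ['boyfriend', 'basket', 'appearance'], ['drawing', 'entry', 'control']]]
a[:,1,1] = ['emotion', 'basket']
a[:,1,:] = [['year', 'emotion', 'location'], ['boyfriend', 'basket', 'appearance']]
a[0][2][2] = 'grandmother'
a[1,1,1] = 'basket'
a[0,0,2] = 'conversation'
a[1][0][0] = 'manager'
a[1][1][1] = 'basket'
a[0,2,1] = 'actor'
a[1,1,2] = 'appearance'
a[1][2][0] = 'drawing'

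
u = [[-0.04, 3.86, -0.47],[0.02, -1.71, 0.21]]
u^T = [[-0.04, 0.02], [3.86, -1.71], [-0.47, 0.21]]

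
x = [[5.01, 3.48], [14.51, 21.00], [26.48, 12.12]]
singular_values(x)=[37.86, 10.18]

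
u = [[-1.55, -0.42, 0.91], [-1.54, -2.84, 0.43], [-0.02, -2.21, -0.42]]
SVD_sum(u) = [[-0.5, -1.02, 0.12], [-1.42, -2.91, 0.34], [-0.85, -1.74, 0.2]] + [[-1.05, 0.6, 0.79], [-0.12, 0.07, 0.09], [0.83, -0.47, -0.62]] + [[-0.0,0.0,-0.00],  [0.00,-0.00,0.0],  [-0.00,0.00,-0.00]]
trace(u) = -4.81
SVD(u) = [[-0.29,0.78,0.55],[-0.82,0.09,-0.56],[-0.49,-0.62,0.62]] @ diag([3.9589455862574727, 1.8484452442974761, 0.00015455265929691423]) @ [[0.44, 0.89, -0.10], [-0.73, 0.42, 0.55], [-0.53, 0.16, -0.83]]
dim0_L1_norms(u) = [3.11, 5.47, 1.76]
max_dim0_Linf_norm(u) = 2.84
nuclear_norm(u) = 5.81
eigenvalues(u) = [(-2.4+0.88j), (-2.4-0.88j), (-0+0j)]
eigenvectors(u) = [[(0.14+0.27j),0.14-0.27j,0.53+0.00j], [(-0.61+0.27j),-0.61-0.27j,-0.16+0.00j], [-0.68+0.00j,(-0.68-0j),0.83+0.00j]]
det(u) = -0.00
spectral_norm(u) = 3.96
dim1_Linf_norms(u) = [1.55, 2.84, 2.21]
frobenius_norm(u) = 4.37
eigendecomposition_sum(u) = [[-0.77+0.39j, (-0.21+0.67j), 0.46-0.12j], [-0.77-1.72j, -1.42-0.53j, 0.21+1.00j], [-0.01-1.92j, -1.11-1.07j, -0.21+1.02j]] + [[(-0.77-0.39j), (-0.21-0.67j), 0.46+0.12j], [(-0.77+1.72j), (-1.42+0.53j), (0.21-1j)], [-0.01+1.92j, -1.11+1.07j, -0.21-1.02j]] + [[(-0+0j), -0j, (-0-0j)], [0.00-0.00j, -0.00+0.00j, 0j], [-0.00+0.00j, 0.00-0.00j, -0.00-0.00j]]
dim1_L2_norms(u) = [1.85, 3.26, 2.25]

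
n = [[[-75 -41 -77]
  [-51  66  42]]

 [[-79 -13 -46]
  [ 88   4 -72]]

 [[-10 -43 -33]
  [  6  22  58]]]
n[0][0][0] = -75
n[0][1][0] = -51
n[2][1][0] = 6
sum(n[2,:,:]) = 0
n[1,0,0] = -79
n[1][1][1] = 4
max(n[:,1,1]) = 66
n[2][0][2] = -33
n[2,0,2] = -33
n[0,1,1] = 66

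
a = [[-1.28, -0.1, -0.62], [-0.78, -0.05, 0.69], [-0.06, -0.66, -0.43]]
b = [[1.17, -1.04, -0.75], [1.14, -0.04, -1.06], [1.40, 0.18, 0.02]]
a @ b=[[-2.48,1.22,1.05], [-0.00,0.94,0.65], [-1.42,0.01,0.74]]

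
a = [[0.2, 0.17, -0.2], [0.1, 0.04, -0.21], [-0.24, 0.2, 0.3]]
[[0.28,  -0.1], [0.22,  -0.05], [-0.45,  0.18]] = a @ [[0.96, -0.7], [-0.18, 0.17], [-0.61, -0.07]]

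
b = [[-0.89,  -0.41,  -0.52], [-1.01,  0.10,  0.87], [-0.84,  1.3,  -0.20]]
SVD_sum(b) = [[-0.37, 0.25, 0.05],[-0.81, 0.55, 0.11],[-1.15, 0.77, 0.15]] + [[-0.30, -0.48, 0.2],[-0.35, -0.57, 0.23],[0.34, 0.56, -0.23]] + [[-0.22, -0.18, -0.77],[0.15, 0.12, 0.53],[-0.04, -0.03, -0.12]]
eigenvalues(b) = [(1.41+0j), (-1.2+0.14j), (-1.2-0.14j)]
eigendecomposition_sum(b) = [[0.20+0.00j,(-0.28+0j),-0.21+0.00j], [(-0.49+0j),0.67+0.00j,0.52-0.00j], [(-0.5+0j),(0.69+0j),(0.53-0j)]] + [[-0.54-0.20j, -0.07+0.44j, (-0.15-0.51j)], [(-0.26-0.43j), -0.29+0.26j, (0.17-0.43j)], [-0.17+0.37j, (0.31+0.07j), -0.37+0.08j]] + [[-0.54+0.20j, -0.07-0.44j, -0.15+0.51j], [-0.26+0.43j, -0.29-0.26j, (0.17+0.43j)], [-0.17-0.37j, 0.31-0.07j, -0.37-0.08j]]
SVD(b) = [[-0.25, 0.52, 0.82], [-0.56, 0.61, -0.56], [-0.79, -0.60, 0.13]] @ diag([1.7629294526980002, 1.1579236327215552, 1.0022437855107147]) @ [[0.82,-0.55,-0.11], [-0.5,-0.8,0.33], [-0.27,-0.22,-0.94]]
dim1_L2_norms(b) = [1.11, 1.34, 1.56]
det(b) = 2.05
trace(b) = -0.99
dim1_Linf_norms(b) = [0.89, 1.01, 1.3]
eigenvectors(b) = [[0.28+0.00j, (-0.66+0j), -0.66-0.00j], [(-0.67+0j), -0.45-0.36j, -0.45+0.36j], [(-0.69+0j), (-0.04+0.47j), (-0.04-0.47j)]]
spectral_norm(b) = 1.76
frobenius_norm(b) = 2.34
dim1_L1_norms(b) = [1.82, 1.98, 2.34]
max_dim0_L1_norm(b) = 2.74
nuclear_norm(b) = 3.92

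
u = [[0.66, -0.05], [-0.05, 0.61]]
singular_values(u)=[0.69, 0.58]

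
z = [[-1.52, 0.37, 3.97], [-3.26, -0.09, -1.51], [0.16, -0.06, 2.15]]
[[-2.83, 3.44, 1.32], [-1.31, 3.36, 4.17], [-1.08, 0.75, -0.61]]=z @ [[0.63, -1.22, -1.21], [0.62, -0.34, 0.52], [-0.53, 0.43, -0.18]]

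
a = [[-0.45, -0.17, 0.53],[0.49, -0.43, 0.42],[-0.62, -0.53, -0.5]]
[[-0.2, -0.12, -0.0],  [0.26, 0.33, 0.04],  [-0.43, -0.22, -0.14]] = a@[[0.53, 0.44, 0.08],[0.1, -0.18, 0.08],[0.10, 0.09, 0.09]]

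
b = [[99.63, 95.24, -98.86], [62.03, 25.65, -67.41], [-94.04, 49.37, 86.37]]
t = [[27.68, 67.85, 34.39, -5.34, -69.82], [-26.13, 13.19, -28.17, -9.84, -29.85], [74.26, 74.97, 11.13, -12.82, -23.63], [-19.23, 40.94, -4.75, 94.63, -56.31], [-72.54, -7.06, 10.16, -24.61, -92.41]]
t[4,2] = 10.16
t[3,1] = 40.94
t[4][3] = -24.61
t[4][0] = -72.54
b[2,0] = -94.04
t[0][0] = 27.68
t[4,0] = -72.54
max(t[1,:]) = 13.19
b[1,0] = 62.03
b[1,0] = 62.03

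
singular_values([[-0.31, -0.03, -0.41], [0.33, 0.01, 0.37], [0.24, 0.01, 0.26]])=[0.8, 0.04, 0.0]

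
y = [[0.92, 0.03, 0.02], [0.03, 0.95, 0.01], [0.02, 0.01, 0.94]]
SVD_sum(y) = [[0.27, 0.37, 0.24],[0.37, 0.50, 0.32],[0.24, 0.32, 0.21]] + [[0.0,-0.01,0.01], [-0.01,0.28,-0.43], [0.01,-0.43,0.65]] + [[0.65, -0.33, -0.23], [-0.33, 0.17, 0.12], [-0.23, 0.12, 0.08]]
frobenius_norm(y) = 1.62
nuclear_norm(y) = 2.81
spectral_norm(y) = 0.98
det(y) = 0.82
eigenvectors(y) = [[0.53, 0.85, 0.02], [0.72, -0.43, -0.55], [0.46, -0.30, 0.84]]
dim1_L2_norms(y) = [0.92, 0.95, 0.94]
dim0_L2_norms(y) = [0.92, 0.95, 0.94]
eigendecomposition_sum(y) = [[0.27, 0.37, 0.24],  [0.37, 0.50, 0.32],  [0.24, 0.32, 0.21]] + [[0.65, -0.33, -0.23], [-0.33, 0.17, 0.12], [-0.23, 0.12, 0.08]] + [[0.0, -0.01, 0.01],[-0.01, 0.28, -0.43],[0.01, -0.43, 0.65]]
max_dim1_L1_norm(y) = 0.99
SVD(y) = [[-0.53, 0.02, -0.85], [-0.72, -0.55, 0.43], [-0.46, 0.84, 0.30]] @ diag([0.9784198366021325, 0.9338410632120923, 0.897739100185775]) @ [[-0.53, -0.72, -0.46],[0.02, -0.55, 0.84],[-0.85, 0.43, 0.30]]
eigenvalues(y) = [0.98, 0.9, 0.93]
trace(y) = 2.81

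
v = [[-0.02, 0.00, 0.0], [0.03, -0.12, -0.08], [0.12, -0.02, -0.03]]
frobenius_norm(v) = 0.19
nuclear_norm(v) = 0.27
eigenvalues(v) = [-0.01, -0.14, -0.02]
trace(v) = -0.17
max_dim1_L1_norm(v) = 0.23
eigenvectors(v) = [[0.0, 0.0, 0.04], [-0.61, 0.98, 0.63], [0.80, 0.19, -0.77]]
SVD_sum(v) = [[-0.01, 0.01, 0.01], [0.08, -0.09, -0.07], [0.06, -0.06, -0.05]] + [[-0.01, -0.01, -0.00],[-0.05, -0.03, -0.01],[0.06, 0.04, 0.02]] + [[-0.00, 0.00, -0.0], [0.0, -0.00, 0.0], [-0.0, 0.0, -0.0]]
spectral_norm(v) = 0.17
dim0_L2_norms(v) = [0.13, 0.12, 0.09]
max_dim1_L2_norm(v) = 0.15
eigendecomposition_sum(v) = [[-0.0, -0.00, -0.00], [0.22, -0.00, 0.01], [-0.28, 0.0, -0.01]] + [[-0.00,-0.00,-0.00], [0.12,-0.12,-0.09], [0.02,-0.02,-0.02]] + [[-0.02, -0.0, -0.00],[-0.31, -0.00, -0.0],[0.38, -0.0, -0.0]]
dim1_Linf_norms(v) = [0.02, 0.12, 0.12]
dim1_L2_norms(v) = [0.02, 0.15, 0.13]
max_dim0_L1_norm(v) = 0.17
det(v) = -0.00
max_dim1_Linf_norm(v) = 0.12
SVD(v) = [[-0.07, -0.16, 0.98],[0.81, -0.58, -0.04],[0.58, 0.8, 0.17]] @ diag([0.1665790999234522, 0.1002280580552505, 0.002395797814057624]) @ [[0.57, -0.65, -0.49], [0.81, 0.54, 0.23], [-0.12, 0.53, -0.84]]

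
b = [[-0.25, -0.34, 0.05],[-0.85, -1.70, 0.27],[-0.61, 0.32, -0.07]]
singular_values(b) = [1.97, 0.7, 0.0]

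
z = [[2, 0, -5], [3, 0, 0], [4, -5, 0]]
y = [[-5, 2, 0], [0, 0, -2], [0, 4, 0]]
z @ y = [[-10, -16, 0], [-15, 6, 0], [-20, 8, 10]]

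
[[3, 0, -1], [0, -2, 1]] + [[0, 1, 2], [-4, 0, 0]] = [[3, 1, 1], [-4, -2, 1]]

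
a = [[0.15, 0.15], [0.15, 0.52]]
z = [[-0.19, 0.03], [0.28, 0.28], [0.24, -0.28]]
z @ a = [[-0.02, -0.01], [0.08, 0.19], [-0.01, -0.11]]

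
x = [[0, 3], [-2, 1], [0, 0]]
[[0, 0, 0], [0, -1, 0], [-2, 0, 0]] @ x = [[0, 0], [2, -1], [0, -6]]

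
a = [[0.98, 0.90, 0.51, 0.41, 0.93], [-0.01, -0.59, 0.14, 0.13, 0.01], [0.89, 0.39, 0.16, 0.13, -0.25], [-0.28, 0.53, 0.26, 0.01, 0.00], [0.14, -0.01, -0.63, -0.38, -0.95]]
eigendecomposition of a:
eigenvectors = [[0.76, -0.38, -0.29, 0.16, -0.33], [0.04, -0.08, 0.16, -0.11, 0.58], [0.64, 0.41, 0.15, 0.37, 0.24], [-0.02, -0.13, 0.85, -0.90, -0.68], [-0.13, 0.82, -0.38, 0.14, 0.19]]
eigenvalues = [1.29, -1.27, 0.25, 0.01, -0.67]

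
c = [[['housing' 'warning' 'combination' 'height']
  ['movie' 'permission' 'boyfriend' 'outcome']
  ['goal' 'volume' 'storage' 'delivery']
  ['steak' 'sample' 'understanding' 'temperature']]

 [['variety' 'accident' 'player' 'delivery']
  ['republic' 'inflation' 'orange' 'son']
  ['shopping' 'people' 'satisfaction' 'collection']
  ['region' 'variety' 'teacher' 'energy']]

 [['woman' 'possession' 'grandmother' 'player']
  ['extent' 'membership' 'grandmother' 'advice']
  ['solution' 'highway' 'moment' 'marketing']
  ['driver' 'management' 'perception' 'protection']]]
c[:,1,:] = [['movie', 'permission', 'boyfriend', 'outcome'], ['republic', 'inflation', 'orange', 'son'], ['extent', 'membership', 'grandmother', 'advice']]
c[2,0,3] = 'player'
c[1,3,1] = 'variety'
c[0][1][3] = 'outcome'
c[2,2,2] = 'moment'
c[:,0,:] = [['housing', 'warning', 'combination', 'height'], ['variety', 'accident', 'player', 'delivery'], ['woman', 'possession', 'grandmother', 'player']]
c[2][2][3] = 'marketing'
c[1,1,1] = 'inflation'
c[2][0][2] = 'grandmother'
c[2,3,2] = 'perception'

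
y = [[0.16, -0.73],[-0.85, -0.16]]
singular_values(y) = [0.87, 0.75]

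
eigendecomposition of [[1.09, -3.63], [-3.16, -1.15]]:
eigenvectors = [[0.83, 0.61], [-0.56, 0.79]]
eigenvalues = [3.54, -3.6]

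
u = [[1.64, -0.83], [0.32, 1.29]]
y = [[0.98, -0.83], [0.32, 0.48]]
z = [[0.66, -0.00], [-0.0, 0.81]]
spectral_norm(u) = 1.88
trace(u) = 2.93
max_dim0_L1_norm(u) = 2.12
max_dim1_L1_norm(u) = 2.47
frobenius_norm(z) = 1.04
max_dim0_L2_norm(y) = 1.03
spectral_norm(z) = 0.81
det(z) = 0.53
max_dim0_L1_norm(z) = 0.81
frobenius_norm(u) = 2.27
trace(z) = 1.47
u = z + y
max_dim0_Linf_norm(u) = 1.64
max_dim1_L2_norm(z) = 0.81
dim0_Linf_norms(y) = [0.98, 0.83]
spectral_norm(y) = 1.29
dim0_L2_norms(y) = [1.03, 0.96]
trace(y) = 1.46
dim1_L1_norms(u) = [2.47, 1.61]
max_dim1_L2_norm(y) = 1.28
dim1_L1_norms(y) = [1.81, 0.8]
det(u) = 2.38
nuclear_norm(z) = 1.47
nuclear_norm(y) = 1.86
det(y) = 0.74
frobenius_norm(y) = 1.41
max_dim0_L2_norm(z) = 0.81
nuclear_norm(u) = 3.15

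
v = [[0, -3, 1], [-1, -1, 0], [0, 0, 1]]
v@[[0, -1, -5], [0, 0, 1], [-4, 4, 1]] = [[-4, 4, -2], [0, 1, 4], [-4, 4, 1]]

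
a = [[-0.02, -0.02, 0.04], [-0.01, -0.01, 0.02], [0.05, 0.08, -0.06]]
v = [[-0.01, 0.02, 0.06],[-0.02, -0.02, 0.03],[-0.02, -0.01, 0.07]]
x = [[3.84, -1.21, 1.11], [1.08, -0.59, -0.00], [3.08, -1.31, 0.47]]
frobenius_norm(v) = 0.11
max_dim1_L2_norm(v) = 0.07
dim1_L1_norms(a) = [0.08, 0.04, 0.19]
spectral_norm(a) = 0.12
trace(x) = 3.72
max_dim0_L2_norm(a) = 0.08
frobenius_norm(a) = 0.12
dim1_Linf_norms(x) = [3.84, 1.08, 3.08]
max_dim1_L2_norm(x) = 4.18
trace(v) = 0.04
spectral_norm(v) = 0.10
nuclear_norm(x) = 6.02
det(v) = 0.00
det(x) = -0.00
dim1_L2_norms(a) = [0.05, 0.02, 0.11]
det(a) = 0.00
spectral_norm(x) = 5.49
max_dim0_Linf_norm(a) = 0.08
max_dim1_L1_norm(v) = 0.1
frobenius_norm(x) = 5.51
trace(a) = -0.09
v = x @ a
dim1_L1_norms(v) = [0.09, 0.07, 0.1]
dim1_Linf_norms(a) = [0.04, 0.02, 0.08]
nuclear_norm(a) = 0.14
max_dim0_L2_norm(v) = 0.1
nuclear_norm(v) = 0.14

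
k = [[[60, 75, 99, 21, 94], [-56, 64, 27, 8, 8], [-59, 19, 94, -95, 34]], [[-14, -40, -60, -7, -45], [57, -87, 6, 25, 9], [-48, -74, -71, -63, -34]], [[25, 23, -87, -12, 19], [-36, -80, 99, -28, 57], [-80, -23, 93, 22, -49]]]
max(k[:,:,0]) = 60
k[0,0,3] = 21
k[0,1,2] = 27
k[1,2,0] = -48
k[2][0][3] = -12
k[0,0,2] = 99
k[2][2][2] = 93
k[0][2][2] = 94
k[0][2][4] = 34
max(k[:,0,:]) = 99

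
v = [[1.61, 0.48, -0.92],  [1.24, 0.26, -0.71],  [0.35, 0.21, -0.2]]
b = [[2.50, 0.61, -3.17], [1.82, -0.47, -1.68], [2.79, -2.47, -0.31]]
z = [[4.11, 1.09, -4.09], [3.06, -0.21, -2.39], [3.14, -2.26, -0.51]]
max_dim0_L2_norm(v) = 2.06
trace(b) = 1.72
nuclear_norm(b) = 8.43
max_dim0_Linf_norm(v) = 1.61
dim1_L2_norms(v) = [1.92, 1.45, 0.45]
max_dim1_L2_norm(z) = 5.9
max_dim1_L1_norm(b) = 6.28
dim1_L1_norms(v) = [3.01, 2.21, 0.76]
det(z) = -2.65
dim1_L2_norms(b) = [4.08, 2.52, 3.74]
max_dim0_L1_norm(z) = 10.31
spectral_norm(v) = 2.44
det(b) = -2.43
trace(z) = 3.39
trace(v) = 1.67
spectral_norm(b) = 5.31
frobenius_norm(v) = 2.45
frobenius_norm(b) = 6.08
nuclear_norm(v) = 2.58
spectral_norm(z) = 7.48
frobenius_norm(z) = 8.07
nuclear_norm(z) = 10.62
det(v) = 0.00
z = v + b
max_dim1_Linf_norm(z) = 4.11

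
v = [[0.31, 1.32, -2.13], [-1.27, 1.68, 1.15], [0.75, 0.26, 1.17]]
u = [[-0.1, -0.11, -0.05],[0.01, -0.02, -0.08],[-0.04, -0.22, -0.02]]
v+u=[[0.21, 1.21, -2.18],  [-1.26, 1.66, 1.07],  [0.71, 0.04, 1.15]]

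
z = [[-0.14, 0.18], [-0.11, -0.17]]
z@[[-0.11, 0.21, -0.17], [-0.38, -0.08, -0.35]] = [[-0.05,-0.04,-0.04], [0.08,-0.01,0.08]]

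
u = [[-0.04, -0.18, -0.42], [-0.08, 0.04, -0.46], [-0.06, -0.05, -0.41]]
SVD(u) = [[-0.58,0.74,-0.33], [-0.6,-0.67,-0.44], [-0.55,-0.06,0.83]] @ diag([0.760469603389511, 0.16088478169608728, 0.0014385197956271346]) @ [[0.14, 0.14, 0.98], [0.17, -0.98, 0.12], [-0.98, -0.15, 0.16]]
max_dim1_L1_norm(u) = 0.64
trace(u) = -0.41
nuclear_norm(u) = 0.92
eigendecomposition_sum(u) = [[-0.07, -0.07, -0.49], [-0.06, -0.05, -0.4], [-0.06, -0.05, -0.41]] + [[0.0, 0.0, -0.0],[0.0, 0.0, -0.0],[-0.00, -0.0, 0.00]] + [[0.03, -0.12, 0.08],[-0.02, 0.09, -0.06],[-0.0, 0.00, -0.00]]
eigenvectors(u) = [[0.66, 0.98, 0.78], [0.53, 0.14, -0.62], [0.54, -0.16, -0.03]]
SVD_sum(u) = [[-0.06,-0.06,-0.43], [-0.06,-0.06,-0.45], [-0.06,-0.06,-0.41]] + [[0.02, -0.12, 0.01], [-0.02, 0.1, -0.01], [-0.0, 0.01, -0.00]] + [[0.0, 0.00, -0.00], [0.0, 0.00, -0.0], [-0.0, -0.00, 0.00]]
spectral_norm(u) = 0.76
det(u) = -0.00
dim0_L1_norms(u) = [0.18, 0.27, 1.29]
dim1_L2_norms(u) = [0.46, 0.47, 0.42]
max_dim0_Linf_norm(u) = 0.46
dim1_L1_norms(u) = [0.64, 0.58, 0.52]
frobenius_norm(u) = 0.78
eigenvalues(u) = [-0.53, 0.0, 0.12]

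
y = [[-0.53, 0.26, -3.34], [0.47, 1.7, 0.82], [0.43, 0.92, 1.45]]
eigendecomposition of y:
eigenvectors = [[-0.65, 0.97, -0.92],[0.56, -0.19, 0.15],[0.52, -0.17, 0.35]]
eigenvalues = [1.91, 0.0, 0.7]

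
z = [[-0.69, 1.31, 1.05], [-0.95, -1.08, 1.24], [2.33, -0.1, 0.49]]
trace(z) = -1.28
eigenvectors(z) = [[-0.48+0.00j, -0.01+0.50j, (-0.01-0.5j)], [-0.21+0.00j, (-0.72+0j), (-0.72-0j)], [-0.85+0.00j, 0.25-0.41j, (0.25+0.41j)]]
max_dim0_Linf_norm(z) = 2.33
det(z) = 7.42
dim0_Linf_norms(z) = [2.33, 1.31, 1.24]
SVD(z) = [[-0.34, -0.63, -0.69], [-0.43, 0.76, -0.48], [0.84, 0.13, -0.53]] @ diag([2.6367659900351663, 1.701912065620325, 1.652622290388772]) @ [[0.98, -0.03, -0.18], [0.01, -0.98, 0.20], [-0.18, -0.20, -0.96]]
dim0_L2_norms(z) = [2.61, 1.7, 1.7]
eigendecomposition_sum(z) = [[0.52+0.00j, (0.22+0j), 0.64-0.00j],[(0.23+0j), 0.10+0.00j, 0.29-0.00j],[0.94+0.00j, (0.39+0j), (1.15-0j)]] + [[(-0.61+0.4j), 0.55+0.42j, 0.20-0.33j], [(-0.59-0.86j), (-0.59+0.79j), (0.48+0.28j)], [0.70-0.04j, (-0.25-0.61j), (-0.33+0.17j)]] + [[(-0.61-0.4j),0.55-0.42j,(0.2+0.33j)], [(-0.59+0.86j),-0.59-0.79j,(0.48-0.28j)], [(0.7+0.04j),-0.25+0.61j,-0.33-0.17j]]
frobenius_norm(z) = 3.55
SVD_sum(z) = [[-0.89, 0.02, 0.17], [-1.11, 0.03, 0.21], [2.16, -0.06, -0.4]] + [[-0.01, 1.05, -0.22], [0.02, -1.27, 0.27], [0.00, -0.22, 0.05]] + [[0.21,0.23,1.10], [0.15,0.16,0.77], [0.16,0.18,0.85]]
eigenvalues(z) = [(1.77+0j), (-1.52+1.37j), (-1.52-1.37j)]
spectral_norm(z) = 2.64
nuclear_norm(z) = 5.99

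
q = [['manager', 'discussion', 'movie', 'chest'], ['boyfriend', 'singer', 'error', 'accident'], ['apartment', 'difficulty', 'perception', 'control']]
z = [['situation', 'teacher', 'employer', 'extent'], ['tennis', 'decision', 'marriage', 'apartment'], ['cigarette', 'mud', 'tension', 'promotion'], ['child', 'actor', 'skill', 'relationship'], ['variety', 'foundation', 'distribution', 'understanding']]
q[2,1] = 'difficulty'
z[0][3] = 'extent'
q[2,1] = 'difficulty'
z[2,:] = ['cigarette', 'mud', 'tension', 'promotion']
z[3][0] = 'child'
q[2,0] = 'apartment'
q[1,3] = 'accident'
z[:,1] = ['teacher', 'decision', 'mud', 'actor', 'foundation']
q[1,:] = ['boyfriend', 'singer', 'error', 'accident']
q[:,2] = ['movie', 'error', 'perception']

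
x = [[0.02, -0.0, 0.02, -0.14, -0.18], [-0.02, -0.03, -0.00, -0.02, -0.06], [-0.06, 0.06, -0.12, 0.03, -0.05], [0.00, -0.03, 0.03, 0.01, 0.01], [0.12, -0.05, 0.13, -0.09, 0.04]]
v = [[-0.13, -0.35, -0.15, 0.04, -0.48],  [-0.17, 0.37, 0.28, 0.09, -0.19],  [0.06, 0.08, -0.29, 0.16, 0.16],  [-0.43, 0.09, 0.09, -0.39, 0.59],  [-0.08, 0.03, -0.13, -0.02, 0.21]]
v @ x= [[-0.04, 0.02, -0.05, 0.06, 0.03], [-0.05, 0.01, -0.06, 0.04, -0.01], [0.04, -0.03, 0.06, -0.03, 0.01], [0.05, -0.02, 0.05, 0.0, 0.09], [0.03, -0.02, 0.04, -0.01, 0.03]]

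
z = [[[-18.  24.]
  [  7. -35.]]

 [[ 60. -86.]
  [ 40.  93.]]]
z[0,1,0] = 7.0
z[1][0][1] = -86.0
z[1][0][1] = -86.0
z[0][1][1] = -35.0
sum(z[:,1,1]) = 58.0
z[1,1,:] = [40.0, 93.0]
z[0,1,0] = 7.0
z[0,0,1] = 24.0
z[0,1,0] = 7.0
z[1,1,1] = 93.0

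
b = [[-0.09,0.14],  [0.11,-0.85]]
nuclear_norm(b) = 0.94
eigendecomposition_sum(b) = [[-0.07, -0.01],[-0.01, -0.0]] + [[-0.02, 0.15], [0.12, -0.85]]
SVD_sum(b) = [[-0.02, 0.15],[0.12, -0.85]] + [[-0.07, -0.01], [-0.01, -0.0]]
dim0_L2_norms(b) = [0.14, 0.86]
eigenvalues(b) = [-0.07, -0.87]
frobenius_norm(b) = 0.87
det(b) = 0.06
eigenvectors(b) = [[0.99, -0.18],[0.14, 0.98]]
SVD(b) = [[-0.17, 0.98], [0.98, 0.17]] @ diag([0.8702705495614514, 0.07020805200266701]) @ [[0.14, -0.99], [-0.99, -0.14]]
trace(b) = -0.94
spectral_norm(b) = 0.87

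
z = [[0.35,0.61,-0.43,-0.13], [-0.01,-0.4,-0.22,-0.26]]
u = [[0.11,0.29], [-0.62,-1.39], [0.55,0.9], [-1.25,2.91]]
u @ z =[[0.04, -0.05, -0.11, -0.09], [-0.20, 0.18, 0.57, 0.44], [0.18, -0.02, -0.43, -0.31], [-0.47, -1.93, -0.10, -0.59]]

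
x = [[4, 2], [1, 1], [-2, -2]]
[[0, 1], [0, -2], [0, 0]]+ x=[[4, 3], [1, -1], [-2, -2]]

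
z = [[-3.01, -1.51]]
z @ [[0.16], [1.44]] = [[-2.66]]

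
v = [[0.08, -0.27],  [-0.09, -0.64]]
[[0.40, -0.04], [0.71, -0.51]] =v @ [[0.91, 1.44],[-1.23, 0.59]]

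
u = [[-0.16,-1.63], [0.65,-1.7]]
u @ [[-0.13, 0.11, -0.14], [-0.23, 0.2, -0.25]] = [[0.4, -0.34, 0.43],[0.31, -0.27, 0.33]]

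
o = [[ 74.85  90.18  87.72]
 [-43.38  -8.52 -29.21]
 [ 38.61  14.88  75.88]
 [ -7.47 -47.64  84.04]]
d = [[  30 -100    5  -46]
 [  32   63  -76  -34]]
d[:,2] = [5, -76]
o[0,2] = 87.72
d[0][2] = 5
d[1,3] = -34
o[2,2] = 75.88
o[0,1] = 90.18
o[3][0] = -7.47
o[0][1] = 90.18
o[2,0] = 38.61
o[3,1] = -47.64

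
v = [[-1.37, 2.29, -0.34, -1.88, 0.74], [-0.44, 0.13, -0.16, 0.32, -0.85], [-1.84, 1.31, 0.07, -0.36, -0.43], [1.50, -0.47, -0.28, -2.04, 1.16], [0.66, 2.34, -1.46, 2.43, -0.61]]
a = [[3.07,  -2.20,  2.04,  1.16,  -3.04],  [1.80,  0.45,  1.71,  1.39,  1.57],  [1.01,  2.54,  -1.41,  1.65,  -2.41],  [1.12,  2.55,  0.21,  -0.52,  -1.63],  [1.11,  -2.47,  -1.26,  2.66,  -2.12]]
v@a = [[-1.71, -3.44, 0.27, 3.98, 10.08], [-1.86, 3.54, 0.69, -3.02, 3.21], [-4.1, 4.96, -1.15, -1.15, 8.98], [2.48, -12.29, 0.76, 4.77, -3.76], [6.81, 3.6, 8.69, -1.28, 2.52]]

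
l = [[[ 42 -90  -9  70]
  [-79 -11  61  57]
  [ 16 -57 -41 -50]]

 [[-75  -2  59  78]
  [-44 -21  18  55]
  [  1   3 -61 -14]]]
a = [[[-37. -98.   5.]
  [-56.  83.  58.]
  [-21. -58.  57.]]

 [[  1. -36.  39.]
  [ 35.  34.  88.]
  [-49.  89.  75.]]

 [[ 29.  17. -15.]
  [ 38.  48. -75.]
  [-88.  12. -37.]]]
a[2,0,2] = -15.0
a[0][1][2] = 58.0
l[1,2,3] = -14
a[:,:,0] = [[-37.0, -56.0, -21.0], [1.0, 35.0, -49.0], [29.0, 38.0, -88.0]]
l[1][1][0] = -44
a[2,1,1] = 48.0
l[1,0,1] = -2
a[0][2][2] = 57.0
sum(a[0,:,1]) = -73.0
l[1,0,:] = [-75, -2, 59, 78]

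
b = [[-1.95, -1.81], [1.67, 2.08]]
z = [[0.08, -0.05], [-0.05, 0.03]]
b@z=[[-0.07, 0.04], [0.03, -0.02]]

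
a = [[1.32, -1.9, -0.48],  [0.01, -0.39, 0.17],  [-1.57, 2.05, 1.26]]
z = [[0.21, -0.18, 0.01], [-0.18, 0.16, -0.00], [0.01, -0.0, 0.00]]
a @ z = [[0.61, -0.54, 0.01], [0.07, -0.06, 0.00], [-0.69, 0.61, -0.02]]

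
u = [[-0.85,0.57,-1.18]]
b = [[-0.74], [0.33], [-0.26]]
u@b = [[1.12]]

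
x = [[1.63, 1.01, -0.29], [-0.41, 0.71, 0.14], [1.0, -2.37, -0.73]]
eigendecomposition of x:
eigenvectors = [[(-0.49-0.41j), -0.49+0.41j, 0.17+0.00j], [(0.31-0.01j), 0.31+0.01j, -0.06+0.00j], [(-0.71+0j), (-0.71-0j), (0.98+0j)]]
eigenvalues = [(1.01+0.54j), (1.01-0.54j), (-0.41+0j)]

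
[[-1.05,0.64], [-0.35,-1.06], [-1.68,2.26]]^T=[[-1.05, -0.35, -1.68], [0.64, -1.06, 2.26]]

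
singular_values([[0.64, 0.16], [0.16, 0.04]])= [0.68, 0.0]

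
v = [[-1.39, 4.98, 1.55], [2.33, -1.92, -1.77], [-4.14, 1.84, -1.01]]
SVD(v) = [[-0.71, -0.59, 0.38], [0.46, 0.02, 0.89], [-0.53, 0.81, 0.26]] @ diag([7.0181858895453715, 3.386039228725796, 1.4860367294640662]) @ [[0.61, -0.77, -0.2], [-0.73, -0.44, -0.52], [0.32, 0.46, -0.83]]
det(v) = 35.31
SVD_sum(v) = [[-3.03, 3.83, 0.98], [1.97, -2.49, -0.64], [-2.27, 2.87, 0.73]] + [[1.46,  0.88,  1.04], [-0.05,  -0.03,  -0.04], [-1.99,  -1.21,  -1.43]] + [[0.18, 0.26, -0.47], [0.42, 0.61, -1.09], [0.12, 0.18, -0.32]]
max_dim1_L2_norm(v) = 5.4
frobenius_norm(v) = 7.93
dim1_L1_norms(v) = [7.92, 6.02, 6.99]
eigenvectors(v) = [[0.63+0.00j, (0.34-0.37j), (0.34+0.37j)], [(0.59+0j), (-0.17+0.31j), (-0.17-0.31j)], [-0.50+0.00j, (0.79+0j), 0.79-0.00j]]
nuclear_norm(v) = 11.89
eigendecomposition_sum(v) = [[(0.92-0j), (1.08-0j), (-0.16-0j)], [(0.86-0j), 1.01-0.00j, (-0.15-0j)], [-0.72+0.00j, -0.85+0.00j, (0.12+0j)]] + [[-1.15+0.40j, (1.95+0.64j), (0.85+1.28j)], [(0.73-0.48j), -1.47-0.12j, (-0.81-0.74j)], [-1.71-0.91j, (1.35+2.96j), (-0.57+2.36j)]] + [[(-1.15-0.4j),(1.95-0.64j),(0.85-1.28j)], [(0.73+0.48j),-1.47+0.12j,(-0.81+0.74j)], [-1.71+0.91j,1.35-2.96j,(-0.57-2.36j)]]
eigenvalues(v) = [(2.06+0j), (-3.19+2.65j), (-3.19-2.65j)]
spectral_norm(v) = 7.02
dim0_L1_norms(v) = [7.86, 8.74, 4.33]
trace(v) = -4.32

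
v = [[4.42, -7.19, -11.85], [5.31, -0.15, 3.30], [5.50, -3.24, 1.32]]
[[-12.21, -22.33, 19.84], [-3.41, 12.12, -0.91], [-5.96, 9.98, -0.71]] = v @[[-0.87, 0.57, 1.14], [0.52, -1.01, 1.32], [0.39, 2.71, -2.05]]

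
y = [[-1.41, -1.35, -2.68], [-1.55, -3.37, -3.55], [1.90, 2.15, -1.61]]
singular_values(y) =[6.12, 3.2, 0.72]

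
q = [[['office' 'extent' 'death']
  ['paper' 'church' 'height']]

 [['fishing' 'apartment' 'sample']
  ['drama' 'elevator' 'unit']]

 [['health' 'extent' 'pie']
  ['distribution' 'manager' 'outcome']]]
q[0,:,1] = ['extent', 'church']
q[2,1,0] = 'distribution'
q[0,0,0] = 'office'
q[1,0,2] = 'sample'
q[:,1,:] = [['paper', 'church', 'height'], ['drama', 'elevator', 'unit'], ['distribution', 'manager', 'outcome']]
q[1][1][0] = 'drama'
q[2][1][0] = 'distribution'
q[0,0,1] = 'extent'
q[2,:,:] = [['health', 'extent', 'pie'], ['distribution', 'manager', 'outcome']]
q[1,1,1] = 'elevator'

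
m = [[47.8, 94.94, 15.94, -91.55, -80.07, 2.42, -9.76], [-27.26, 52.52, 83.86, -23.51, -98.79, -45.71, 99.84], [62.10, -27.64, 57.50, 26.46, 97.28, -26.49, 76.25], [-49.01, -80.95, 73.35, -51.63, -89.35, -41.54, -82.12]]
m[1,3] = -23.51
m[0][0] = 47.8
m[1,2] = 83.86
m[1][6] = 99.84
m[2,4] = 97.28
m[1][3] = -23.51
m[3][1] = -80.95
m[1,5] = -45.71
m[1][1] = 52.52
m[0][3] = -91.55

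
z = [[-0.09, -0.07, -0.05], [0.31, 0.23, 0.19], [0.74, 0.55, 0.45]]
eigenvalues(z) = [0.6, -0.01, 0.0]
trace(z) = 0.59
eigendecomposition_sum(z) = [[-0.08, -0.06, -0.05], [0.31, 0.23, 0.19], [0.73, 0.54, 0.45]] + [[-0.01,-0.01,0.0],  [0.00,0.00,-0.00],  [0.01,0.01,-0.0]] + [[0.0, -0.0, 0.0],  [-0.0, 0.00, -0.00],  [-0.0, 0.00, -0.00]]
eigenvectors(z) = [[-0.11, 0.6, 0.69], [0.39, -0.16, -0.64], [0.92, -0.78, -0.35]]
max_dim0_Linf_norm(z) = 0.74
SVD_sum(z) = [[-0.09, -0.07, -0.05], [0.31, 0.23, 0.19], [0.74, 0.55, 0.45]] + [[-0.0, -0.0, 0.00], [-0.0, -0.00, 0.0], [-0.00, -0.0, 0.0]] + [[0.0, -0.00, -0.00], [-0.0, 0.0, 0.00], [0.00, -0.00, -0.00]]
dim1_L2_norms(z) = [0.12, 0.43, 1.03]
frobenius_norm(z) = 1.12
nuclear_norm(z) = 1.13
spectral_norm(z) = 1.12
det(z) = -0.00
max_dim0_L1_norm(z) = 1.14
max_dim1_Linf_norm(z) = 0.74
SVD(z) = [[-0.11, -0.97, 0.23],[0.38, -0.25, -0.89],[0.92, -0.01, 0.4]] @ diag([1.1194489600613513, 0.005825096467545615, 0.00030670621499039985]) @ [[0.72, 0.54, 0.44], [0.06, 0.58, -0.81], [0.69, -0.61, -0.38]]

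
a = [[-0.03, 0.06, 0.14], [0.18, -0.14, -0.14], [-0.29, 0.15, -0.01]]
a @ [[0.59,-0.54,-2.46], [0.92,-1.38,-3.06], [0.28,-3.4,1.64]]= [[0.08, -0.54, 0.12], [-0.06, 0.57, -0.24], [-0.04, -0.02, 0.24]]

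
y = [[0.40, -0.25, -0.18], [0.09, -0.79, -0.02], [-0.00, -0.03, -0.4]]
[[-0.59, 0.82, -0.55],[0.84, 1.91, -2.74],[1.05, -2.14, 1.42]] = y@[[-3.47,3.15,-0.93], [-1.39,-2.20,3.46], [-2.52,5.51,-3.81]]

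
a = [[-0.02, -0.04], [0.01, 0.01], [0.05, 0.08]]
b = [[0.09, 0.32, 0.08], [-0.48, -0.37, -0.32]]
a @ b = [[0.02, 0.01, 0.01], [-0.0, -0.00, -0.00], [-0.03, -0.01, -0.02]]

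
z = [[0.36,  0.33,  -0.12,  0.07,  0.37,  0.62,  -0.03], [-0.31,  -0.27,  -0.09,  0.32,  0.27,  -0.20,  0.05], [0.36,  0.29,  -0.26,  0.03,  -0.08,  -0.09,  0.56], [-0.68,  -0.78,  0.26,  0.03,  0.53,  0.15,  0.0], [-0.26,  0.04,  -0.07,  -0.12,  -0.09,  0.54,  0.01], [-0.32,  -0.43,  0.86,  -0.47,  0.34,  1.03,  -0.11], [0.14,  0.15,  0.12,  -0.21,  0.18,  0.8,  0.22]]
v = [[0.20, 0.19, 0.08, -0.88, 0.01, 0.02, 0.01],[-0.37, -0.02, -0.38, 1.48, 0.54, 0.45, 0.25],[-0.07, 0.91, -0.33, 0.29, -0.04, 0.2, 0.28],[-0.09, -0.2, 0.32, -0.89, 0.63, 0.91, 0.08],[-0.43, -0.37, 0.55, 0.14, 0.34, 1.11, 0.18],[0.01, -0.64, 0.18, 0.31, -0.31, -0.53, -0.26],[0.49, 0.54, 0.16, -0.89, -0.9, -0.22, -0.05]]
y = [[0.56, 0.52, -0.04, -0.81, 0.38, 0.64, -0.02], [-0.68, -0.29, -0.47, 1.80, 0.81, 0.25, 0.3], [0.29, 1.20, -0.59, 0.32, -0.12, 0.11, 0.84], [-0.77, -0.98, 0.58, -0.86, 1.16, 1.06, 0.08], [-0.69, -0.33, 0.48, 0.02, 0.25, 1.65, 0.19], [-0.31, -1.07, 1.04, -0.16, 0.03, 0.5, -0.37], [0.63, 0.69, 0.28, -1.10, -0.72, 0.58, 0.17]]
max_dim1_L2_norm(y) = 2.26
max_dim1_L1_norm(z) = 3.56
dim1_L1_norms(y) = [2.97, 4.6, 3.47, 5.49, 3.61, 3.48, 4.17]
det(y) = 0.25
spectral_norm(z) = 1.95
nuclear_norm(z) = 5.20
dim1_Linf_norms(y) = [0.81, 1.8, 1.2, 1.16, 1.65, 1.07, 1.1]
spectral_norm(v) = 2.44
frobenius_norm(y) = 4.88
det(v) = -0.00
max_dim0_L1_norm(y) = 5.08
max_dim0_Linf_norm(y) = 1.8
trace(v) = -1.28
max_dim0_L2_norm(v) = 2.18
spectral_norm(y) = 3.21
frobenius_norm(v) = 3.52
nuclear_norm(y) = 10.09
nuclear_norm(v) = 6.78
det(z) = 0.00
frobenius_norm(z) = 2.62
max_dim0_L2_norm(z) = 1.56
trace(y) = -0.26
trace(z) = 1.02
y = z + v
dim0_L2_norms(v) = [0.78, 1.32, 0.85, 2.18, 1.31, 1.62, 0.5]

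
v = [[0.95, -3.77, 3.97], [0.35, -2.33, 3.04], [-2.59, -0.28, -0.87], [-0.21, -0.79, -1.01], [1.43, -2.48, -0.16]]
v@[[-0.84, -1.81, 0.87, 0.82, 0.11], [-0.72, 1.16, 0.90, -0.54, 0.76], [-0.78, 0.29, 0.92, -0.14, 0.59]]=[[-1.18, -4.94, 1.09, 2.26, -0.42], [-0.99, -2.45, 1.0, 1.12, 0.06], [3.06, 4.11, -3.31, -1.85, -1.01], [1.53, -0.83, -1.82, 0.40, -1.22], [0.71, -5.51, -1.14, 2.53, -1.82]]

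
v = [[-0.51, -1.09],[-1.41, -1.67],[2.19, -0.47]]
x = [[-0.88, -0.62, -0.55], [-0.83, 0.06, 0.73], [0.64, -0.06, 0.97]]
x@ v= [[0.12,2.25],[1.94,0.46],[1.88,-1.05]]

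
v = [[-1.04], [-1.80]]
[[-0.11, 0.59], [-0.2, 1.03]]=v @ [[0.11, -0.57]]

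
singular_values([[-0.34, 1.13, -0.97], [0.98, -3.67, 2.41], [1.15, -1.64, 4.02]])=[6.27, 1.85, 0.02]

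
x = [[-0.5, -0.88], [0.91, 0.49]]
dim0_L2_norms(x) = [1.04, 1.01]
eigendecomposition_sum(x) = [[-0.25+0.37j, -0.44-0.00j],  [(0.46+0j), (0.24+0.37j)]] + [[-0.25-0.37j, (-0.44+0j)], [(0.46-0j), 0.24-0.37j]]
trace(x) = -0.01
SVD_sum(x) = [[-0.7, -0.67], [0.72, 0.69]] + [[0.2, -0.21], [0.19, -0.20]]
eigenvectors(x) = [[0.39-0.58j, (0.39+0.58j)], [(-0.71+0j), -0.71-0.00j]]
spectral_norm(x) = 1.39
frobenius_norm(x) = 1.45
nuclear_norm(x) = 1.79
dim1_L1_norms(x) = [1.38, 1.4]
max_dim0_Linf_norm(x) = 0.91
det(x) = 0.56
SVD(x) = [[-0.70, 0.72], [0.72, 0.70]] @ diag([1.3902411869480507, 0.39978674579489987]) @ [[0.72, 0.69],  [0.69, -0.72]]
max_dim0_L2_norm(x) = 1.04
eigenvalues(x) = [(-0+0.75j), (-0-0.75j)]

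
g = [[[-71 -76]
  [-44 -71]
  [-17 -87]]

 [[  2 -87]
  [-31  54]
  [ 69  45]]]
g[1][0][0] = 2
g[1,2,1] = 45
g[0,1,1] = -71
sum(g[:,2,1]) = -42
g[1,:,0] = [2, -31, 69]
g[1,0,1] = -87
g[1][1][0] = -31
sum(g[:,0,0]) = -69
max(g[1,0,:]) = 2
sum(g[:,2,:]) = 10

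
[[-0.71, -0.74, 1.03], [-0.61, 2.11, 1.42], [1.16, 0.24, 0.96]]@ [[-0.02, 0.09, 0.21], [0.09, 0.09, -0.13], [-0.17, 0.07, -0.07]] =[[-0.23, -0.06, -0.12], [-0.04, 0.23, -0.5], [-0.16, 0.19, 0.15]]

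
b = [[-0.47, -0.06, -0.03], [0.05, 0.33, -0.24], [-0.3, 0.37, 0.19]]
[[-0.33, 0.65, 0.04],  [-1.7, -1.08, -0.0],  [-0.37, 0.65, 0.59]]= b@ [[0.76, -1.46, -0.26], [-2.41, -0.92, 0.83], [3.94, 2.92, 1.09]]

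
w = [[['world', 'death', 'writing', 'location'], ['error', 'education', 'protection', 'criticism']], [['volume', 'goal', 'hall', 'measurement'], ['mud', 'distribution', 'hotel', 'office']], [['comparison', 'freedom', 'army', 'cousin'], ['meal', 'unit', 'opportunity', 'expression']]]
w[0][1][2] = 'protection'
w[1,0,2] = 'hall'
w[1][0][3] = 'measurement'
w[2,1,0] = 'meal'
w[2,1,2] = 'opportunity'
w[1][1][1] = 'distribution'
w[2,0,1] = 'freedom'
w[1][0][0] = 'volume'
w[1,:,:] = [['volume', 'goal', 'hall', 'measurement'], ['mud', 'distribution', 'hotel', 'office']]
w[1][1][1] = 'distribution'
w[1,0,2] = 'hall'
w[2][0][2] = 'army'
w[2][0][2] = 'army'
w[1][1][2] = 'hotel'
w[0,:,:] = [['world', 'death', 'writing', 'location'], ['error', 'education', 'protection', 'criticism']]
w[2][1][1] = 'unit'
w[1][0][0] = 'volume'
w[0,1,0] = 'error'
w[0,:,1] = ['death', 'education']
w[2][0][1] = 'freedom'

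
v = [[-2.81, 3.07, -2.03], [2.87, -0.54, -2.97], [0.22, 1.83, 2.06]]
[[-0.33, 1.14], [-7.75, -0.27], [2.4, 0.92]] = v@[[-1.2, 0.04], [-0.22, 0.44], [1.49, 0.05]]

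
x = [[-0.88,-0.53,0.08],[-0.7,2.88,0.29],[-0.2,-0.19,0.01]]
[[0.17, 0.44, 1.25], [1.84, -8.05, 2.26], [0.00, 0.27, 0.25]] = x @ [[-0.45, 1.24, -1.21], [0.49, -2.65, 0.15], [0.39, 1.55, 3.37]]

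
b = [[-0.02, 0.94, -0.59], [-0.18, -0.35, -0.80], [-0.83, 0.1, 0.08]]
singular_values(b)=[1.13, 0.87, 0.83]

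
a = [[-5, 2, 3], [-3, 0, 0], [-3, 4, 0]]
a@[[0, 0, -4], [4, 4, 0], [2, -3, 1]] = [[14, -1, 23], [0, 0, 12], [16, 16, 12]]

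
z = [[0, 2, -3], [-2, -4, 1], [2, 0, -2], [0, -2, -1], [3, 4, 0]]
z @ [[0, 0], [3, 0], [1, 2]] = [[3, -6], [-11, 2], [-2, -4], [-7, -2], [12, 0]]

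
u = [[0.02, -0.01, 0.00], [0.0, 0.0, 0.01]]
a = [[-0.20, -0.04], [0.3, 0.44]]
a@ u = [[-0.0, 0.00, -0.00], [0.01, -0.00, 0.00]]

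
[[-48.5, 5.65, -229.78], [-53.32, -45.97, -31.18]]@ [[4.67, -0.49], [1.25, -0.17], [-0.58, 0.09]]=[[-86.16,  2.12], [-288.38,  31.14]]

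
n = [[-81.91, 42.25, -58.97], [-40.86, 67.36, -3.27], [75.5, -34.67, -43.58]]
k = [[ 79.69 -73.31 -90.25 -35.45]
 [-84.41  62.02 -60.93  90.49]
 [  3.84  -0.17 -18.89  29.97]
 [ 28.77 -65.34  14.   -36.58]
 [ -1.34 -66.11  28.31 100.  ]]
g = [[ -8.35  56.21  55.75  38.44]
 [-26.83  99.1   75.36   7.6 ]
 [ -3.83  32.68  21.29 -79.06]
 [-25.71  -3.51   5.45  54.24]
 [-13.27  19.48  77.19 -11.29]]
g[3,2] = 5.45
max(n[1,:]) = 67.36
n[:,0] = [-81.91, -40.86, 75.5]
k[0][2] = -90.25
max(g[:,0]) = -3.83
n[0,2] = -58.97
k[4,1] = -66.11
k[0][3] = -35.45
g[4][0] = -13.27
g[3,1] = -3.51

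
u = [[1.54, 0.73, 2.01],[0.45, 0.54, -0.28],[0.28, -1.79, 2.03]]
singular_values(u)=[3.23, 2.1, 0.25]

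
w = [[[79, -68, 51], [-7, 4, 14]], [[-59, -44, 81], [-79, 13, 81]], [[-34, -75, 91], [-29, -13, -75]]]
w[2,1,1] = -13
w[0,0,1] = -68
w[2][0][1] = -75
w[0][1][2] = 14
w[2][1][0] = -29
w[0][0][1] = -68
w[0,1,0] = -7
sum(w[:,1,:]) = -91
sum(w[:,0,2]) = 223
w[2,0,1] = -75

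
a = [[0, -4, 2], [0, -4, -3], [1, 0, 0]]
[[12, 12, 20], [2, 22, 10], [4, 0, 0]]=a @ [[4, 0, 0], [-2, -4, -4], [2, -2, 2]]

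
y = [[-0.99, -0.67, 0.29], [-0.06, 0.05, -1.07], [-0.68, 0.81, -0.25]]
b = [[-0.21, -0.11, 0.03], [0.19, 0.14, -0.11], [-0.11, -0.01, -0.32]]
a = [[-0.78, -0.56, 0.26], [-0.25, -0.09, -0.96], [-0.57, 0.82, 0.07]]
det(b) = 0.00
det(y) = -1.33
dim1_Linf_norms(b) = [0.21, 0.19, 0.32]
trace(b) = -0.39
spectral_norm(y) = 1.31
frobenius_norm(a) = 1.73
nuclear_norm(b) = 0.71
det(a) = -0.99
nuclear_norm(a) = 2.99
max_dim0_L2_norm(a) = 1.0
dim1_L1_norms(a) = [1.6, 1.3, 1.46]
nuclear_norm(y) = 3.35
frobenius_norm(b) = 0.49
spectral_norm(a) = 1.00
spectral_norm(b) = 0.35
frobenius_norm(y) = 1.96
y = b + a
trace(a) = -0.80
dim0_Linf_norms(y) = [0.99, 0.81, 1.07]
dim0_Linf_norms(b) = [0.21, 0.14, 0.32]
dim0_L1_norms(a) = [1.6, 1.47, 1.29]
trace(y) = -1.19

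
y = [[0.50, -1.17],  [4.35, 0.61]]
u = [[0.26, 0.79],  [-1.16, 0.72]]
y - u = [[0.24, -1.96], [5.51, -0.11]]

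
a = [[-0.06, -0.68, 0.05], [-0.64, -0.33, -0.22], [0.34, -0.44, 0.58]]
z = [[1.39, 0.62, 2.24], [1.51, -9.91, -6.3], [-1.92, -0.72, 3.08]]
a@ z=[[-1.21, 6.67, 4.3], [-0.97, 3.03, -0.03], [-1.31, 4.15, 5.32]]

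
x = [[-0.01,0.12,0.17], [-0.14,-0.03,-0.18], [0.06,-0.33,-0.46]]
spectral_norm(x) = 0.63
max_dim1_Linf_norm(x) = 0.46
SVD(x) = [[-0.33, -0.03, 0.94], [0.26, -0.96, 0.06], [0.91, 0.26, 0.33]] @ diag([0.6257193864408656, 0.1698838355824792, 0.0038382078958709657]) @ [[0.03, -0.55, -0.83], [0.89, -0.36, 0.28], [0.46, 0.75, -0.48]]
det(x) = -0.00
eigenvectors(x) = [[-0.21,-0.38,-0.33], [-0.83,-0.78,0.22], [0.52,0.49,0.92]]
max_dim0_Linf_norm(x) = 0.46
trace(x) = -0.50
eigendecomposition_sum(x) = [[-0.05, 0.01, -0.02], [-0.2, 0.05, -0.08], [0.13, -0.03, 0.05]] + [[0.03, -0.00, 0.01], [0.07, -0.00, 0.03], [-0.04, 0.00, -0.02]] + [[0.01, 0.11, 0.18], [-0.01, -0.07, -0.12], [-0.02, -0.3, -0.50]]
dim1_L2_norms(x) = [0.21, 0.23, 0.57]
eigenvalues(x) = [0.05, 0.02, -0.56]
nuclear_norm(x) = 0.80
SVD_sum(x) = [[-0.01, 0.12, 0.17], [0.01, -0.09, -0.13], [0.02, -0.31, -0.47]] + [[-0.00, 0.0, -0.0], [-0.15, 0.06, -0.05], [0.04, -0.02, 0.01]] + [[0.00,  0.0,  -0.0], [0.0,  0.00,  -0.0], [0.0,  0.0,  -0.00]]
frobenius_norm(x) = 0.65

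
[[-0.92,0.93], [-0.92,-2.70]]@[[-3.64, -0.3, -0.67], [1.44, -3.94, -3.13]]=[[4.69, -3.39, -2.29], [-0.54, 10.91, 9.07]]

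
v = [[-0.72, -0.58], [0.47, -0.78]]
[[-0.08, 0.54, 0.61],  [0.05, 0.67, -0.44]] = v @ [[0.11, -0.04, -0.88], [0.00, -0.88, 0.04]]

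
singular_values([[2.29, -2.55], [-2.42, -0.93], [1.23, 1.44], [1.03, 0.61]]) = [3.74, 3.08]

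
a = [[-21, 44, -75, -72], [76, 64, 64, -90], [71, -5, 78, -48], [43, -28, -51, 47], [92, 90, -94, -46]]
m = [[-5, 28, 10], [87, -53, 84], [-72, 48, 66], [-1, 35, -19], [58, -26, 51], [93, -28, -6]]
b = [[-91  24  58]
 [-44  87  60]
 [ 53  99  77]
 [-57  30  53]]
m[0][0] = -5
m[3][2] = -19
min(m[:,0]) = -72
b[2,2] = 77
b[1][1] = 87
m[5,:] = [93, -28, -6]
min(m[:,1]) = -53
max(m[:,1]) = 48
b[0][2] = 58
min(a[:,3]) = -90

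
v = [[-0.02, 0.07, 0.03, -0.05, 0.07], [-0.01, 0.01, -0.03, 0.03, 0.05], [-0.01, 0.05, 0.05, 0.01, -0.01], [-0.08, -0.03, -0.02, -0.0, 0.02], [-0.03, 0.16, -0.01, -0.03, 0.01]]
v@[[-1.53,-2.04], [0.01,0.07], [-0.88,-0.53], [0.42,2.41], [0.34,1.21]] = [[0.01, -0.01], [0.07, 0.17], [-0.03, 0.01], [0.15, 0.2], [0.05, 0.02]]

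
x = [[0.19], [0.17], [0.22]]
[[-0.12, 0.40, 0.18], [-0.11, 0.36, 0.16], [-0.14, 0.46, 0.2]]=x @ [[-0.65, 2.11, 0.93]]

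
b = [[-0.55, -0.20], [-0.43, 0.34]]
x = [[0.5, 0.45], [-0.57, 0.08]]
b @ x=[[-0.16, -0.26], [-0.41, -0.17]]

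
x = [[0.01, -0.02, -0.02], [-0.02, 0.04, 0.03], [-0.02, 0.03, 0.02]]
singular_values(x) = [0.07, 0.01, 0.0]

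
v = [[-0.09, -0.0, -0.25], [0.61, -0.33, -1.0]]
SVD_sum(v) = [[0.08, -0.04, -0.14],  [0.59, -0.32, -1.02]] + [[-0.17, 0.04, -0.11], [0.02, -0.01, 0.02]]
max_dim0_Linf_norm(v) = 1.0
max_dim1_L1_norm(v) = 1.94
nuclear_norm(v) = 1.44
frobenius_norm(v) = 1.25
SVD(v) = [[-0.13, -0.99], [-0.99, 0.13]] @ diag([1.2277990643875616, 0.21002251662388113]) @ [[-0.48, 0.27, 0.83], [0.82, -0.21, 0.54]]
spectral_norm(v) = 1.23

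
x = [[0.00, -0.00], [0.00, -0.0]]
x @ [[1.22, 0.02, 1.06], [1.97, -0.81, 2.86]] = [[0.00, 0.00, 0.00], [0.00, 0.0, 0.0]]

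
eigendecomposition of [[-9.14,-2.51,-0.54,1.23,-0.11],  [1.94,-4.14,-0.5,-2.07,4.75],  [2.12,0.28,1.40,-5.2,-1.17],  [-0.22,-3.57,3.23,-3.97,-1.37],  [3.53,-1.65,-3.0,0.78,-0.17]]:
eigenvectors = [[(-0.89+0j), (-0.15+0.08j), (-0.15-0.08j), (0.03-0.14j), (0.03+0.14j)], [(-0.07+0j), 0.48+0.03j, 0.48-0.03j, (-0.28+0.33j), -0.28-0.33j], [(0.18+0j), -0.12-0.48j, -0.12+0.48j, -0.55+0.00j, -0.55-0.00j], [-0.09+0.00j, (-0.51+0j), -0.51-0.00j, -0.52+0.19j, -0.52-0.19j], [(0.41+0j), (0.3+0.38j), 0.30-0.38j, (-0.43-0j), (-0.43+0j)]]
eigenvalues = [(-9.04+0j), (0.86+4.3j), (0.86-4.3j), (-4.35+2.11j), (-4.35-2.11j)]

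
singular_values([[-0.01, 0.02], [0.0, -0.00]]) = [0.02, -0.0]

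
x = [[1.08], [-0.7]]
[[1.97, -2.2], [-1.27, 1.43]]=x@[[1.82,-2.04]]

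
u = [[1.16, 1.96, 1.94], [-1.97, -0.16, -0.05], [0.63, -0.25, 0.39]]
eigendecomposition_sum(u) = [[0.46+0.55j, (0.86-0.29j), (0.61-0.63j)], [-0.78+0.41j, (0.13+1.1j), (0.6+0.89j)], [0.11-0.33j, -0.33-0.28j, -0.41-0.10j]] + [[(0.46-0.55j),(0.86+0.29j),0.61+0.63j], [-0.78-0.41j,(0.13-1.1j),0.60-0.89j], [(0.11+0.33j),(-0.33+0.28j),-0.41+0.10j]] + [[(0.24+0j), (0.25-0j), 0.72-0.00j], [-0.42-0.00j, (-0.43+0j), -1.25+0.00j], [(0.4+0j), 0.42-0.00j, 1.21-0.00j]]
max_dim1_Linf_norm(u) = 1.97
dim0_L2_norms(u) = [2.37, 1.98, 1.98]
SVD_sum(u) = [[1.75, 1.62, 1.65], [-0.79, -0.73, -0.74], [0.28, 0.26, 0.26]] + [[-0.59, 0.33, 0.3],[-1.18, 0.67, 0.59],[0.37, -0.21, -0.18]] + [[0.0, 0.0, -0.00], [-0.0, -0.1, 0.1], [-0.01, -0.30, 0.31]]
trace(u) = 1.39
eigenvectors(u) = [[(-0.12-0.59j), (-0.12+0.59j), 0.38+0.00j], [0.74+0.00j, (0.74-0j), (-0.66+0j)], [(-0.21+0.2j), (-0.21-0.2j), 0.64+0.00j]]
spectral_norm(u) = 3.21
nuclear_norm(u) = 5.38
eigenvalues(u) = [(0.18+1.56j), (0.18-1.56j), (1.02+0j)]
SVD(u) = [[-0.9, -0.43, -0.02], [0.41, -0.86, 0.3], [-0.14, 0.27, 0.95]] @ diag([3.213134209788183, 1.714579806472834, 0.45528522612144334]) @ [[-0.6, -0.56, -0.57],  [0.80, -0.45, -0.40],  [-0.03, -0.70, 0.72]]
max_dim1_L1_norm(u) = 5.06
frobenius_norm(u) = 3.67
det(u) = 2.51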